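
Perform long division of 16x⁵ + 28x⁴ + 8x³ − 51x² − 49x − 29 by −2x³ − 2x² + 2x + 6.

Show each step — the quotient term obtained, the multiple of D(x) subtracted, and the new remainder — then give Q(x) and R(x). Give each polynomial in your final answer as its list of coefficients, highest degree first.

Q = [-8, -6, -6]; R = [-3, -1, 7]

Step 1: lead(16x⁵ + 28x⁴ + 8x³ − 51x² − 49x − 29) ÷ lead(D) = 16x⁵ ÷ −2x³ = −8x². Subtract (−8x²)·D = 16x⁵ + 16x⁴ − 16x³ − 48x². Remainder: 12x⁴ + 24x³ − 3x² − 49x − 29.
Step 2: lead(12x⁴ + 24x³ − 3x² − 49x − 29) ÷ lead(D) = 12x⁴ ÷ −2x³ = −6x. Subtract (−6x)·D = 12x⁴ + 12x³ − 12x² − 36x. Remainder: 12x³ + 9x² − 13x − 29.
Step 3: lead(12x³ + 9x² − 13x − 29) ÷ lead(D) = 12x³ ÷ −2x³ = −6. Subtract (−6)·D = 12x³ + 12x² − 12x − 36. Remainder: −3x² − x + 7.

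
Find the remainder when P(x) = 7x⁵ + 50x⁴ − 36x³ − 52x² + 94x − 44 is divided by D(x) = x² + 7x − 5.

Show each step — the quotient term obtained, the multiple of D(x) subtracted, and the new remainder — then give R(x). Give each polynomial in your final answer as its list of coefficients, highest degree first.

R = [-9, 1]

Step 1: lead(7x⁵ + 50x⁴ − 36x³ − 52x² + 94x − 44) ÷ lead(D) = 7x⁵ ÷ x² = 7x³. Subtract (7x³)·D = 7x⁵ + 49x⁴ − 35x³. Remainder: x⁴ − x³ − 52x² + 94x − 44.
Step 2: lead(x⁴ − x³ − 52x² + 94x − 44) ÷ lead(D) = x⁴ ÷ x² = x². Subtract (x²)·D = x⁴ + 7x³ − 5x². Remainder: −8x³ − 47x² + 94x − 44.
Step 3: lead(−8x³ − 47x² + 94x − 44) ÷ lead(D) = −8x³ ÷ x² = −8x. Subtract (−8x)·D = −8x³ − 56x² + 40x. Remainder: 9x² + 54x − 44.
Step 4: lead(9x² + 54x − 44) ÷ lead(D) = 9x² ÷ x² = 9. Subtract (9)·D = 9x² + 63x − 45. Remainder: −9x + 1.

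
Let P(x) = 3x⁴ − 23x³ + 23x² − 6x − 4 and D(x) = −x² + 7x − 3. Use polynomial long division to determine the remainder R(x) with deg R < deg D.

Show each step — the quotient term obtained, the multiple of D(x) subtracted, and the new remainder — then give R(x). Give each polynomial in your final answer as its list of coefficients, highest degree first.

Step 1: lead(3x⁴ − 23x³ + 23x² − 6x − 4) ÷ lead(D) = 3x⁴ ÷ −x² = −3x². Subtract (−3x²)·D = 3x⁴ − 21x³ + 9x². Remainder: −2x³ + 14x² − 6x − 4.
Step 2: lead(−2x³ + 14x² − 6x − 4) ÷ lead(D) = −2x³ ÷ −x² = 2x. Subtract (2x)·D = −2x³ + 14x² − 6x. Remainder: −4.

R = [-4]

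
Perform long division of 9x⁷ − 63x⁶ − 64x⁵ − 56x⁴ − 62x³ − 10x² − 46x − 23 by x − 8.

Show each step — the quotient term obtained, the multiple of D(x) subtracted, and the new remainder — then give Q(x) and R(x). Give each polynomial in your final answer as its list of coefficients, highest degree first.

Step 1: lead(9x⁷ − 63x⁶ − 64x⁵ − 56x⁴ − 62x³ − 10x² − 46x − 23) ÷ lead(D) = 9x⁷ ÷ x = 9x⁶. Subtract (9x⁶)·D = 9x⁷ − 72x⁶. Remainder: 9x⁶ − 64x⁵ − 56x⁴ − 62x³ − 10x² − 46x − 23.
Step 2: lead(9x⁶ − 64x⁵ − 56x⁴ − 62x³ − 10x² − 46x − 23) ÷ lead(D) = 9x⁶ ÷ x = 9x⁵. Subtract (9x⁵)·D = 9x⁶ − 72x⁵. Remainder: 8x⁵ − 56x⁴ − 62x³ − 10x² − 46x − 23.
Step 3: lead(8x⁵ − 56x⁴ − 62x³ − 10x² − 46x − 23) ÷ lead(D) = 8x⁵ ÷ x = 8x⁴. Subtract (8x⁴)·D = 8x⁵ − 64x⁴. Remainder: 8x⁴ − 62x³ − 10x² − 46x − 23.
Step 4: lead(8x⁴ − 62x³ − 10x² − 46x − 23) ÷ lead(D) = 8x⁴ ÷ x = 8x³. Subtract (8x³)·D = 8x⁴ − 64x³. Remainder: 2x³ − 10x² − 46x − 23.
Step 5: lead(2x³ − 10x² − 46x − 23) ÷ lead(D) = 2x³ ÷ x = 2x². Subtract (2x²)·D = 2x³ − 16x². Remainder: 6x² − 46x − 23.
Step 6: lead(6x² − 46x − 23) ÷ lead(D) = 6x² ÷ x = 6x. Subtract (6x)·D = 6x² − 48x. Remainder: 2x − 23.
Step 7: lead(2x − 23) ÷ lead(D) = 2x ÷ x = 2. Subtract (2)·D = 2x − 16. Remainder: −7.

Q = [9, 9, 8, 8, 2, 6, 2]; R = [-7]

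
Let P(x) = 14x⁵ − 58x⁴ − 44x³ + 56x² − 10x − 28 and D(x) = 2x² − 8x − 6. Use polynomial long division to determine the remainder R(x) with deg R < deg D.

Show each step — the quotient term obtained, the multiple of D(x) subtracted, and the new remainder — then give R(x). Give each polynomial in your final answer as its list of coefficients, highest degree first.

R = [2]

Step 1: lead(14x⁵ − 58x⁴ − 44x³ + 56x² − 10x − 28) ÷ lead(D) = 14x⁵ ÷ 2x² = 7x³. Subtract (7x³)·D = 14x⁵ − 56x⁴ − 42x³. Remainder: −2x⁴ − 2x³ + 56x² − 10x − 28.
Step 2: lead(−2x⁴ − 2x³ + 56x² − 10x − 28) ÷ lead(D) = −2x⁴ ÷ 2x² = −x². Subtract (−x²)·D = −2x⁴ + 8x³ + 6x². Remainder: −10x³ + 50x² − 10x − 28.
Step 3: lead(−10x³ + 50x² − 10x − 28) ÷ lead(D) = −10x³ ÷ 2x² = −5x. Subtract (−5x)·D = −10x³ + 40x² + 30x. Remainder: 10x² − 40x − 28.
Step 4: lead(10x² − 40x − 28) ÷ lead(D) = 10x² ÷ 2x² = 5. Subtract (5)·D = 10x² − 40x − 30. Remainder: 2.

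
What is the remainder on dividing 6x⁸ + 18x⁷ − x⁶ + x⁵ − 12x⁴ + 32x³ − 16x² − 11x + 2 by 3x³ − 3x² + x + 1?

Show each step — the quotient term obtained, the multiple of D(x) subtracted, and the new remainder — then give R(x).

Step 1: lead(6x⁸ + 18x⁷ − x⁶ + x⁵ − 12x⁴ + 32x³ − 16x² − 11x + 2) ÷ lead(D) = 6x⁸ ÷ 3x³ = 2x⁵. Subtract (2x⁵)·D = 6x⁸ − 6x⁷ + 2x⁶ + 2x⁵. Remainder: 24x⁷ − 3x⁶ − x⁵ − 12x⁴ + 32x³ − 16x² − 11x + 2.
Step 2: lead(24x⁷ − 3x⁶ − x⁵ − 12x⁴ + 32x³ − 16x² − 11x + 2) ÷ lead(D) = 24x⁷ ÷ 3x³ = 8x⁴. Subtract (8x⁴)·D = 24x⁷ − 24x⁶ + 8x⁵ + 8x⁴. Remainder: 21x⁶ − 9x⁵ − 20x⁴ + 32x³ − 16x² − 11x + 2.
Step 3: lead(21x⁶ − 9x⁵ − 20x⁴ + 32x³ − 16x² − 11x + 2) ÷ lead(D) = 21x⁶ ÷ 3x³ = 7x³. Subtract (7x³)·D = 21x⁶ − 21x⁵ + 7x⁴ + 7x³. Remainder: 12x⁵ − 27x⁴ + 25x³ − 16x² − 11x + 2.
Step 4: lead(12x⁵ − 27x⁴ + 25x³ − 16x² − 11x + 2) ÷ lead(D) = 12x⁵ ÷ 3x³ = 4x². Subtract (4x²)·D = 12x⁵ − 12x⁴ + 4x³ + 4x². Remainder: −15x⁴ + 21x³ − 20x² − 11x + 2.
Step 5: lead(−15x⁴ + 21x³ − 20x² − 11x + 2) ÷ lead(D) = −15x⁴ ÷ 3x³ = −5x. Subtract (−5x)·D = −15x⁴ + 15x³ − 5x² − 5x. Remainder: 6x³ − 15x² − 6x + 2.
Step 6: lead(6x³ − 15x² − 6x + 2) ÷ lead(D) = 6x³ ÷ 3x³ = 2. Subtract (2)·D = 6x³ − 6x² + 2x + 2. Remainder: −9x² − 8x.

R(x) = −9x² − 8x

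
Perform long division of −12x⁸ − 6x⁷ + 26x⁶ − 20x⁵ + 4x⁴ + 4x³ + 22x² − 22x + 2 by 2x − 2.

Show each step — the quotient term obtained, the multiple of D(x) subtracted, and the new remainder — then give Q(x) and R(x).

Q(x) = −6x⁷ − 9x⁶ + 4x⁵ − 6x⁴ − 4x³ − 2x² + 9x − 2; R(x) = −2

Step 1: lead(−12x⁸ − 6x⁷ + 26x⁶ − 20x⁵ + 4x⁴ + 4x³ + 22x² − 22x + 2) ÷ lead(D) = −12x⁸ ÷ 2x = −6x⁷. Subtract (−6x⁷)·D = −12x⁸ + 12x⁷. Remainder: −18x⁷ + 26x⁶ − 20x⁵ + 4x⁴ + 4x³ + 22x² − 22x + 2.
Step 2: lead(−18x⁷ + 26x⁶ − 20x⁵ + 4x⁴ + 4x³ + 22x² − 22x + 2) ÷ lead(D) = −18x⁷ ÷ 2x = −9x⁶. Subtract (−9x⁶)·D = −18x⁷ + 18x⁶. Remainder: 8x⁶ − 20x⁵ + 4x⁴ + 4x³ + 22x² − 22x + 2.
Step 3: lead(8x⁶ − 20x⁵ + 4x⁴ + 4x³ + 22x² − 22x + 2) ÷ lead(D) = 8x⁶ ÷ 2x = 4x⁵. Subtract (4x⁵)·D = 8x⁶ − 8x⁵. Remainder: −12x⁵ + 4x⁴ + 4x³ + 22x² − 22x + 2.
Step 4: lead(−12x⁵ + 4x⁴ + 4x³ + 22x² − 22x + 2) ÷ lead(D) = −12x⁵ ÷ 2x = −6x⁴. Subtract (−6x⁴)·D = −12x⁵ + 12x⁴. Remainder: −8x⁴ + 4x³ + 22x² − 22x + 2.
Step 5: lead(−8x⁴ + 4x³ + 22x² − 22x + 2) ÷ lead(D) = −8x⁴ ÷ 2x = −4x³. Subtract (−4x³)·D = −8x⁴ + 8x³. Remainder: −4x³ + 22x² − 22x + 2.
Step 6: lead(−4x³ + 22x² − 22x + 2) ÷ lead(D) = −4x³ ÷ 2x = −2x². Subtract (−2x²)·D = −4x³ + 4x². Remainder: 18x² − 22x + 2.
Step 7: lead(18x² − 22x + 2) ÷ lead(D) = 18x² ÷ 2x = 9x. Subtract (9x)·D = 18x² − 18x. Remainder: −4x + 2.
Step 8: lead(−4x + 2) ÷ lead(D) = −4x ÷ 2x = −2. Subtract (−2)·D = −4x + 4. Remainder: −2.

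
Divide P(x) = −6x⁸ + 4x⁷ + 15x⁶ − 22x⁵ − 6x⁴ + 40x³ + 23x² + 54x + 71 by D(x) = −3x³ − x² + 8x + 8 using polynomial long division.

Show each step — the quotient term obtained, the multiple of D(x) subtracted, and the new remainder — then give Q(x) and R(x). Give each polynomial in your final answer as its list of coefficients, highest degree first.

Step 1: lead(−6x⁸ + 4x⁷ + 15x⁶ − 22x⁵ − 6x⁴ + 40x³ + 23x² + 54x + 71) ÷ lead(D) = −6x⁸ ÷ −3x³ = 2x⁵. Subtract (2x⁵)·D = −6x⁸ − 2x⁷ + 16x⁶ + 16x⁵. Remainder: 6x⁷ − x⁶ − 38x⁵ − 6x⁴ + 40x³ + 23x² + 54x + 71.
Step 2: lead(6x⁷ − x⁶ − 38x⁵ − 6x⁴ + 40x³ + 23x² + 54x + 71) ÷ lead(D) = 6x⁷ ÷ −3x³ = −2x⁴. Subtract (−2x⁴)·D = 6x⁷ + 2x⁶ − 16x⁵ − 16x⁴. Remainder: −3x⁶ − 22x⁵ + 10x⁴ + 40x³ + 23x² + 54x + 71.
Step 3: lead(−3x⁶ − 22x⁵ + 10x⁴ + 40x³ + 23x² + 54x + 71) ÷ lead(D) = −3x⁶ ÷ −3x³ = x³. Subtract (x³)·D = −3x⁶ − x⁵ + 8x⁴ + 8x³. Remainder: −21x⁵ + 2x⁴ + 32x³ + 23x² + 54x + 71.
Step 4: lead(−21x⁵ + 2x⁴ + 32x³ + 23x² + 54x + 71) ÷ lead(D) = −21x⁵ ÷ −3x³ = 7x². Subtract (7x²)·D = −21x⁵ − 7x⁴ + 56x³ + 56x². Remainder: 9x⁴ − 24x³ − 33x² + 54x + 71.
Step 5: lead(9x⁴ − 24x³ − 33x² + 54x + 71) ÷ lead(D) = 9x⁴ ÷ −3x³ = −3x. Subtract (−3x)·D = 9x⁴ + 3x³ − 24x² − 24x. Remainder: −27x³ − 9x² + 78x + 71.
Step 6: lead(−27x³ − 9x² + 78x + 71) ÷ lead(D) = −27x³ ÷ −3x³ = 9. Subtract (9)·D = −27x³ − 9x² + 72x + 72. Remainder: 6x − 1.

Q = [2, -2, 1, 7, -3, 9]; R = [6, -1]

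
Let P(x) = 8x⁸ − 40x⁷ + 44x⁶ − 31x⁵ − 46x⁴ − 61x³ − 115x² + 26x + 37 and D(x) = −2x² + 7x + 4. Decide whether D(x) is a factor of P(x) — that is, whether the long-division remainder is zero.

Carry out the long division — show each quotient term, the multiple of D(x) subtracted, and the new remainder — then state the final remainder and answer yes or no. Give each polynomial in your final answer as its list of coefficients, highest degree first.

Step 1: lead(8x⁸ − 40x⁷ + 44x⁶ − 31x⁵ − 46x⁴ − 61x³ − 115x² + 26x + 37) ÷ lead(D) = 8x⁸ ÷ −2x² = −4x⁶. Subtract (−4x⁶)·D = 8x⁸ − 28x⁷ − 16x⁶. Remainder: −12x⁷ + 60x⁶ − 31x⁵ − 46x⁴ − 61x³ − 115x² + 26x + 37.
Step 2: lead(−12x⁷ + 60x⁶ − 31x⁵ − 46x⁴ − 61x³ − 115x² + 26x + 37) ÷ lead(D) = −12x⁷ ÷ −2x² = 6x⁵. Subtract (6x⁵)·D = −12x⁷ + 42x⁶ + 24x⁵. Remainder: 18x⁶ − 55x⁵ − 46x⁴ − 61x³ − 115x² + 26x + 37.
Step 3: lead(18x⁶ − 55x⁵ − 46x⁴ − 61x³ − 115x² + 26x + 37) ÷ lead(D) = 18x⁶ ÷ −2x² = −9x⁴. Subtract (−9x⁴)·D = 18x⁶ − 63x⁵ − 36x⁴. Remainder: 8x⁵ − 10x⁴ − 61x³ − 115x² + 26x + 37.
Step 4: lead(8x⁵ − 10x⁴ − 61x³ − 115x² + 26x + 37) ÷ lead(D) = 8x⁵ ÷ −2x² = −4x³. Subtract (−4x³)·D = 8x⁵ − 28x⁴ − 16x³. Remainder: 18x⁴ − 45x³ − 115x² + 26x + 37.
Step 5: lead(18x⁴ − 45x³ − 115x² + 26x + 37) ÷ lead(D) = 18x⁴ ÷ −2x² = −9x². Subtract (−9x²)·D = 18x⁴ − 63x³ − 36x². Remainder: 18x³ − 79x² + 26x + 37.
Step 6: lead(18x³ − 79x² + 26x + 37) ÷ lead(D) = 18x³ ÷ −2x² = −9x. Subtract (−9x)·D = 18x³ − 63x² − 36x. Remainder: −16x² + 62x + 37.
Step 7: lead(−16x² + 62x + 37) ÷ lead(D) = −16x² ÷ −2x² = 8. Subtract (8)·D = −16x² + 56x + 32. Remainder: 6x + 5.

R = [6, 5], so D(x) is not a factor of P(x). no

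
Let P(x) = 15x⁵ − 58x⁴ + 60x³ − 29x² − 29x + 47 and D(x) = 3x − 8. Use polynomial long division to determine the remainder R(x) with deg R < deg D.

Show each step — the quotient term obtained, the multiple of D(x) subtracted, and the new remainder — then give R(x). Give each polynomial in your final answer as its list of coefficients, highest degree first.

R = [-9]

Step 1: lead(15x⁵ − 58x⁴ + 60x³ − 29x² − 29x + 47) ÷ lead(D) = 15x⁵ ÷ 3x = 5x⁴. Subtract (5x⁴)·D = 15x⁵ − 40x⁴. Remainder: −18x⁴ + 60x³ − 29x² − 29x + 47.
Step 2: lead(−18x⁴ + 60x³ − 29x² − 29x + 47) ÷ lead(D) = −18x⁴ ÷ 3x = −6x³. Subtract (−6x³)·D = −18x⁴ + 48x³. Remainder: 12x³ − 29x² − 29x + 47.
Step 3: lead(12x³ − 29x² − 29x + 47) ÷ lead(D) = 12x³ ÷ 3x = 4x². Subtract (4x²)·D = 12x³ − 32x². Remainder: 3x² − 29x + 47.
Step 4: lead(3x² − 29x + 47) ÷ lead(D) = 3x² ÷ 3x = x. Subtract (x)·D = 3x² − 8x. Remainder: −21x + 47.
Step 5: lead(−21x + 47) ÷ lead(D) = −21x ÷ 3x = −7. Subtract (−7)·D = −21x + 56. Remainder: −9.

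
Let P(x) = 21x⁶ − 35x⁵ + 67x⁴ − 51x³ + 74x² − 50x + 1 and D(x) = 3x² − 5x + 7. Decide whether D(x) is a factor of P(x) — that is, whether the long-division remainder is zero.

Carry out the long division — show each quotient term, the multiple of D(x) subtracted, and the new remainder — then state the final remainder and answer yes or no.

Step 1: lead(21x⁶ − 35x⁵ + 67x⁴ − 51x³ + 74x² − 50x + 1) ÷ lead(D) = 21x⁶ ÷ 3x² = 7x⁴. Subtract (7x⁴)·D = 21x⁶ − 35x⁵ + 49x⁴. Remainder: 18x⁴ − 51x³ + 74x² − 50x + 1.
Step 2: lead(18x⁴ − 51x³ + 74x² − 50x + 1) ÷ lead(D) = 18x⁴ ÷ 3x² = 6x². Subtract (6x²)·D = 18x⁴ − 30x³ + 42x². Remainder: −21x³ + 32x² − 50x + 1.
Step 3: lead(−21x³ + 32x² − 50x + 1) ÷ lead(D) = −21x³ ÷ 3x² = −7x. Subtract (−7x)·D = −21x³ + 35x² − 49x. Remainder: −3x² − x + 1.
Step 4: lead(−3x² − x + 1) ÷ lead(D) = −3x² ÷ 3x² = −1. Subtract (−1)·D = −3x² + 5x − 7. Remainder: −6x + 8.

R(x) = −6x + 8, so D(x) is not a factor of P(x). no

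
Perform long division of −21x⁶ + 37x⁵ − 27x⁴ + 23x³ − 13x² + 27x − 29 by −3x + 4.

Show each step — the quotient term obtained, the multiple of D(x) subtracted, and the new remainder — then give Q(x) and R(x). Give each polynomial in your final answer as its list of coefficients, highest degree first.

Step 1: lead(−21x⁶ + 37x⁵ − 27x⁴ + 23x³ − 13x² + 27x − 29) ÷ lead(D) = −21x⁶ ÷ −3x = 7x⁵. Subtract (7x⁵)·D = −21x⁶ + 28x⁵. Remainder: 9x⁵ − 27x⁴ + 23x³ − 13x² + 27x − 29.
Step 2: lead(9x⁵ − 27x⁴ + 23x³ − 13x² + 27x − 29) ÷ lead(D) = 9x⁵ ÷ −3x = −3x⁴. Subtract (−3x⁴)·D = 9x⁵ − 12x⁴. Remainder: −15x⁴ + 23x³ − 13x² + 27x − 29.
Step 3: lead(−15x⁴ + 23x³ − 13x² + 27x − 29) ÷ lead(D) = −15x⁴ ÷ −3x = 5x³. Subtract (5x³)·D = −15x⁴ + 20x³. Remainder: 3x³ − 13x² + 27x − 29.
Step 4: lead(3x³ − 13x² + 27x − 29) ÷ lead(D) = 3x³ ÷ −3x = −x². Subtract (−x²)·D = 3x³ − 4x². Remainder: −9x² + 27x − 29.
Step 5: lead(−9x² + 27x − 29) ÷ lead(D) = −9x² ÷ −3x = 3x. Subtract (3x)·D = −9x² + 12x. Remainder: 15x − 29.
Step 6: lead(15x − 29) ÷ lead(D) = 15x ÷ −3x = −5. Subtract (−5)·D = 15x − 20. Remainder: −9.

Q = [7, -3, 5, -1, 3, -5]; R = [-9]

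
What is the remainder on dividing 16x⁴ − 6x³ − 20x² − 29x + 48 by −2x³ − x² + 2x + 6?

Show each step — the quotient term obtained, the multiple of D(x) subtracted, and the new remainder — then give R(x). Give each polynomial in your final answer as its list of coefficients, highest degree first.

Step 1: lead(16x⁴ − 6x³ − 20x² − 29x + 48) ÷ lead(D) = 16x⁴ ÷ −2x³ = −8x. Subtract (−8x)·D = 16x⁴ + 8x³ − 16x² − 48x. Remainder: −14x³ − 4x² + 19x + 48.
Step 2: lead(−14x³ − 4x² + 19x + 48) ÷ lead(D) = −14x³ ÷ −2x³ = 7. Subtract (7)·D = −14x³ − 7x² + 14x + 42. Remainder: 3x² + 5x + 6.

R = [3, 5, 6]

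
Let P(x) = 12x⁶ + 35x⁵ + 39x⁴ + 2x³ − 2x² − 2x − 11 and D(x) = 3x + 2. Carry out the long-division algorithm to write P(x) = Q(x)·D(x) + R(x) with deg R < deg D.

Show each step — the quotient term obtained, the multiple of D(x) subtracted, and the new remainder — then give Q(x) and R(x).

Step 1: lead(12x⁶ + 35x⁵ + 39x⁴ + 2x³ − 2x² − 2x − 11) ÷ lead(D) = 12x⁶ ÷ 3x = 4x⁵. Subtract (4x⁵)·D = 12x⁶ + 8x⁵. Remainder: 27x⁵ + 39x⁴ + 2x³ − 2x² − 2x − 11.
Step 2: lead(27x⁵ + 39x⁴ + 2x³ − 2x² − 2x − 11) ÷ lead(D) = 27x⁵ ÷ 3x = 9x⁴. Subtract (9x⁴)·D = 27x⁵ + 18x⁴. Remainder: 21x⁴ + 2x³ − 2x² − 2x − 11.
Step 3: lead(21x⁴ + 2x³ − 2x² − 2x − 11) ÷ lead(D) = 21x⁴ ÷ 3x = 7x³. Subtract (7x³)·D = 21x⁴ + 14x³. Remainder: −12x³ − 2x² − 2x − 11.
Step 4: lead(−12x³ − 2x² − 2x − 11) ÷ lead(D) = −12x³ ÷ 3x = −4x². Subtract (−4x²)·D = −12x³ − 8x². Remainder: 6x² − 2x − 11.
Step 5: lead(6x² − 2x − 11) ÷ lead(D) = 6x² ÷ 3x = 2x. Subtract (2x)·D = 6x² + 4x. Remainder: −6x − 11.
Step 6: lead(−6x − 11) ÷ lead(D) = −6x ÷ 3x = −2. Subtract (−2)·D = −6x − 4. Remainder: −7.

Q(x) = 4x⁵ + 9x⁴ + 7x³ − 4x² + 2x − 2; R(x) = −7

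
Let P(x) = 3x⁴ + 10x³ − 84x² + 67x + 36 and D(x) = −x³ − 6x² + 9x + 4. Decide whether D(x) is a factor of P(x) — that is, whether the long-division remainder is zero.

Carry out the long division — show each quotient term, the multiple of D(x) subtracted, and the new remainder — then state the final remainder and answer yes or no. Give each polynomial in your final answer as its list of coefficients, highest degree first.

Step 1: lead(3x⁴ + 10x³ − 84x² + 67x + 36) ÷ lead(D) = 3x⁴ ÷ −x³ = −3x. Subtract (−3x)·D = 3x⁴ + 18x³ − 27x² − 12x. Remainder: −8x³ − 57x² + 79x + 36.
Step 2: lead(−8x³ − 57x² + 79x + 36) ÷ lead(D) = −8x³ ÷ −x³ = 8. Subtract (8)·D = −8x³ − 48x² + 72x + 32. Remainder: −9x² + 7x + 4.

R = [-9, 7, 4], so D(x) is not a factor of P(x). no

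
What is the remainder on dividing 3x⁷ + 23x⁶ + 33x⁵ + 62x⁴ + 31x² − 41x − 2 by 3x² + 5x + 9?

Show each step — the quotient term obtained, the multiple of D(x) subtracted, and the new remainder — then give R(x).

R(x) = 7

Step 1: lead(3x⁷ + 23x⁶ + 33x⁵ + 62x⁴ + 31x² − 41x − 2) ÷ lead(D) = 3x⁷ ÷ 3x² = x⁵. Subtract (x⁵)·D = 3x⁷ + 5x⁶ + 9x⁵. Remainder: 18x⁶ + 24x⁵ + 62x⁴ + 31x² − 41x − 2.
Step 2: lead(18x⁶ + 24x⁵ + 62x⁴ + 31x² − 41x − 2) ÷ lead(D) = 18x⁶ ÷ 3x² = 6x⁴. Subtract (6x⁴)·D = 18x⁶ + 30x⁵ + 54x⁴. Remainder: −6x⁵ + 8x⁴ + 31x² − 41x − 2.
Step 3: lead(−6x⁵ + 8x⁴ + 31x² − 41x − 2) ÷ lead(D) = −6x⁵ ÷ 3x² = −2x³. Subtract (−2x³)·D = −6x⁵ − 10x⁴ − 18x³. Remainder: 18x⁴ + 18x³ + 31x² − 41x − 2.
Step 4: lead(18x⁴ + 18x³ + 31x² − 41x − 2) ÷ lead(D) = 18x⁴ ÷ 3x² = 6x². Subtract (6x²)·D = 18x⁴ + 30x³ + 54x². Remainder: −12x³ − 23x² − 41x − 2.
Step 5: lead(−12x³ − 23x² − 41x − 2) ÷ lead(D) = −12x³ ÷ 3x² = −4x. Subtract (−4x)·D = −12x³ − 20x² − 36x. Remainder: −3x² − 5x − 2.
Step 6: lead(−3x² − 5x − 2) ÷ lead(D) = −3x² ÷ 3x² = −1. Subtract (−1)·D = −3x² − 5x − 9. Remainder: 7.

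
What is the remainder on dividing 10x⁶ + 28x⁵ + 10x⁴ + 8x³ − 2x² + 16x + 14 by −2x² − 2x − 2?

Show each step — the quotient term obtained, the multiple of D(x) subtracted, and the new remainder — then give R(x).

Step 1: lead(10x⁶ + 28x⁵ + 10x⁴ + 8x³ − 2x² + 16x + 14) ÷ lead(D) = 10x⁶ ÷ −2x² = −5x⁴. Subtract (−5x⁴)·D = 10x⁶ + 10x⁵ + 10x⁴. Remainder: 18x⁵ + 8x³ − 2x² + 16x + 14.
Step 2: lead(18x⁵ + 8x³ − 2x² + 16x + 14) ÷ lead(D) = 18x⁵ ÷ −2x² = −9x³. Subtract (−9x³)·D = 18x⁵ + 18x⁴ + 18x³. Remainder: −18x⁴ − 10x³ − 2x² + 16x + 14.
Step 3: lead(−18x⁴ − 10x³ − 2x² + 16x + 14) ÷ lead(D) = −18x⁴ ÷ −2x² = 9x². Subtract (9x²)·D = −18x⁴ − 18x³ − 18x². Remainder: 8x³ + 16x² + 16x + 14.
Step 4: lead(8x³ + 16x² + 16x + 14) ÷ lead(D) = 8x³ ÷ −2x² = −4x. Subtract (−4x)·D = 8x³ + 8x² + 8x. Remainder: 8x² + 8x + 14.
Step 5: lead(8x² + 8x + 14) ÷ lead(D) = 8x² ÷ −2x² = −4. Subtract (−4)·D = 8x² + 8x + 8. Remainder: 6.

R(x) = 6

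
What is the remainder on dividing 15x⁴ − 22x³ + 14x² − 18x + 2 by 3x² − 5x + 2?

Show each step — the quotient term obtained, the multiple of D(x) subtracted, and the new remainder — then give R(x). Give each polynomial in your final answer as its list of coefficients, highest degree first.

R = [-5, -4]

Step 1: lead(15x⁴ − 22x³ + 14x² − 18x + 2) ÷ lead(D) = 15x⁴ ÷ 3x² = 5x². Subtract (5x²)·D = 15x⁴ − 25x³ + 10x². Remainder: 3x³ + 4x² − 18x + 2.
Step 2: lead(3x³ + 4x² − 18x + 2) ÷ lead(D) = 3x³ ÷ 3x² = x. Subtract (x)·D = 3x³ − 5x² + 2x. Remainder: 9x² − 20x + 2.
Step 3: lead(9x² − 20x + 2) ÷ lead(D) = 9x² ÷ 3x² = 3. Subtract (3)·D = 9x² − 15x + 6. Remainder: −5x − 4.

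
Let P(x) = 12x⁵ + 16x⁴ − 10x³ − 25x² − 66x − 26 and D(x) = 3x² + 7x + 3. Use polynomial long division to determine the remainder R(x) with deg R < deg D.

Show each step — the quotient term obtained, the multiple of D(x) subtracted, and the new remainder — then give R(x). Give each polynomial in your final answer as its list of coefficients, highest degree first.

Step 1: lead(12x⁵ + 16x⁴ − 10x³ − 25x² − 66x − 26) ÷ lead(D) = 12x⁵ ÷ 3x² = 4x³. Subtract (4x³)·D = 12x⁵ + 28x⁴ + 12x³. Remainder: −12x⁴ − 22x³ − 25x² − 66x − 26.
Step 2: lead(−12x⁴ − 22x³ − 25x² − 66x − 26) ÷ lead(D) = −12x⁴ ÷ 3x² = −4x². Subtract (−4x²)·D = −12x⁴ − 28x³ − 12x². Remainder: 6x³ − 13x² − 66x − 26.
Step 3: lead(6x³ − 13x² − 66x − 26) ÷ lead(D) = 6x³ ÷ 3x² = 2x. Subtract (2x)·D = 6x³ + 14x² + 6x. Remainder: −27x² − 72x − 26.
Step 4: lead(−27x² − 72x − 26) ÷ lead(D) = −27x² ÷ 3x² = −9. Subtract (−9)·D = −27x² − 63x − 27. Remainder: −9x + 1.

R = [-9, 1]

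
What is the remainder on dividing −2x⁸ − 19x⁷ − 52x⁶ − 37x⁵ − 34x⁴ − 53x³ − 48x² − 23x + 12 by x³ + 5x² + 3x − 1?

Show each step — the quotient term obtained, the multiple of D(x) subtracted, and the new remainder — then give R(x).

R(x) = −4x + 4

Step 1: lead(−2x⁸ − 19x⁷ − 52x⁶ − 37x⁵ − 34x⁴ − 53x³ − 48x² − 23x + 12) ÷ lead(D) = −2x⁸ ÷ x³ = −2x⁵. Subtract (−2x⁵)·D = −2x⁸ − 10x⁷ − 6x⁶ + 2x⁵. Remainder: −9x⁷ − 46x⁶ − 39x⁵ − 34x⁴ − 53x³ − 48x² − 23x + 12.
Step 2: lead(−9x⁷ − 46x⁶ − 39x⁵ − 34x⁴ − 53x³ − 48x² − 23x + 12) ÷ lead(D) = −9x⁷ ÷ x³ = −9x⁴. Subtract (−9x⁴)·D = −9x⁷ − 45x⁶ − 27x⁵ + 9x⁴. Remainder: −x⁶ − 12x⁵ − 43x⁴ − 53x³ − 48x² − 23x + 12.
Step 3: lead(−x⁶ − 12x⁵ − 43x⁴ − 53x³ − 48x² − 23x + 12) ÷ lead(D) = −x⁶ ÷ x³ = −x³. Subtract (−x³)·D = −x⁶ − 5x⁵ − 3x⁴ + x³. Remainder: −7x⁵ − 40x⁴ − 54x³ − 48x² − 23x + 12.
Step 4: lead(−7x⁵ − 40x⁴ − 54x³ − 48x² − 23x + 12) ÷ lead(D) = −7x⁵ ÷ x³ = −7x². Subtract (−7x²)·D = −7x⁵ − 35x⁴ − 21x³ + 7x². Remainder: −5x⁴ − 33x³ − 55x² − 23x + 12.
Step 5: lead(−5x⁴ − 33x³ − 55x² − 23x + 12) ÷ lead(D) = −5x⁴ ÷ x³ = −5x. Subtract (−5x)·D = −5x⁴ − 25x³ − 15x² + 5x. Remainder: −8x³ − 40x² − 28x + 12.
Step 6: lead(−8x³ − 40x² − 28x + 12) ÷ lead(D) = −8x³ ÷ x³ = −8. Subtract (−8)·D = −8x³ − 40x² − 24x + 8. Remainder: −4x + 4.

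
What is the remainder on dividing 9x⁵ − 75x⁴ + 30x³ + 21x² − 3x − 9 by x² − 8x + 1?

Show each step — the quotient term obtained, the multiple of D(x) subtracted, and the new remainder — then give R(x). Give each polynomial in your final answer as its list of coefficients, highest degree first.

R = [-9]

Step 1: lead(9x⁵ − 75x⁴ + 30x³ + 21x² − 3x − 9) ÷ lead(D) = 9x⁵ ÷ x² = 9x³. Subtract (9x³)·D = 9x⁵ − 72x⁴ + 9x³. Remainder: −3x⁴ + 21x³ + 21x² − 3x − 9.
Step 2: lead(−3x⁴ + 21x³ + 21x² − 3x − 9) ÷ lead(D) = −3x⁴ ÷ x² = −3x². Subtract (−3x²)·D = −3x⁴ + 24x³ − 3x². Remainder: −3x³ + 24x² − 3x − 9.
Step 3: lead(−3x³ + 24x² − 3x − 9) ÷ lead(D) = −3x³ ÷ x² = −3x. Subtract (−3x)·D = −3x³ + 24x² − 3x. Remainder: −9.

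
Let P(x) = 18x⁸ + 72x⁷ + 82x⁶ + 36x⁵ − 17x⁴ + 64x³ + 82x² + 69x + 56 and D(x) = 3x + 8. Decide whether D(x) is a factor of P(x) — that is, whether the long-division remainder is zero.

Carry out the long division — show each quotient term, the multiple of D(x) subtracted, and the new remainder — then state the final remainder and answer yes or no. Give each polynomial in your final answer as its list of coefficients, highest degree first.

Step 1: lead(18x⁸ + 72x⁷ + 82x⁶ + 36x⁵ − 17x⁴ + 64x³ + 82x² + 69x + 56) ÷ lead(D) = 18x⁸ ÷ 3x = 6x⁷. Subtract (6x⁷)·D = 18x⁸ + 48x⁷. Remainder: 24x⁷ + 82x⁶ + 36x⁵ − 17x⁴ + 64x³ + 82x² + 69x + 56.
Step 2: lead(24x⁷ + 82x⁶ + 36x⁵ − 17x⁴ + 64x³ + 82x² + 69x + 56) ÷ lead(D) = 24x⁷ ÷ 3x = 8x⁶. Subtract (8x⁶)·D = 24x⁷ + 64x⁶. Remainder: 18x⁶ + 36x⁵ − 17x⁴ + 64x³ + 82x² + 69x + 56.
Step 3: lead(18x⁶ + 36x⁵ − 17x⁴ + 64x³ + 82x² + 69x + 56) ÷ lead(D) = 18x⁶ ÷ 3x = 6x⁵. Subtract (6x⁵)·D = 18x⁶ + 48x⁵. Remainder: −12x⁵ − 17x⁴ + 64x³ + 82x² + 69x + 56.
Step 4: lead(−12x⁵ − 17x⁴ + 64x³ + 82x² + 69x + 56) ÷ lead(D) = −12x⁵ ÷ 3x = −4x⁴. Subtract (−4x⁴)·D = −12x⁵ − 32x⁴. Remainder: 15x⁴ + 64x³ + 82x² + 69x + 56.
Step 5: lead(15x⁴ + 64x³ + 82x² + 69x + 56) ÷ lead(D) = 15x⁴ ÷ 3x = 5x³. Subtract (5x³)·D = 15x⁴ + 40x³. Remainder: 24x³ + 82x² + 69x + 56.
Step 6: lead(24x³ + 82x² + 69x + 56) ÷ lead(D) = 24x³ ÷ 3x = 8x². Subtract (8x²)·D = 24x³ + 64x². Remainder: 18x² + 69x + 56.
Step 7: lead(18x² + 69x + 56) ÷ lead(D) = 18x² ÷ 3x = 6x. Subtract (6x)·D = 18x² + 48x. Remainder: 21x + 56.
Step 8: lead(21x + 56) ÷ lead(D) = 21x ÷ 3x = 7. Subtract (7)·D = 21x + 56. Remainder: 0.

R = [0], so D(x) is a factor of P(x). yes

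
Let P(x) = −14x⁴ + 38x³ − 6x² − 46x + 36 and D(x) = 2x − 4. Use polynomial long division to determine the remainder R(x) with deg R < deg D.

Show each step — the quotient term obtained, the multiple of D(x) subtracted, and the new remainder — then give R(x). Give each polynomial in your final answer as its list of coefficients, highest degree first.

Step 1: lead(−14x⁴ + 38x³ − 6x² − 46x + 36) ÷ lead(D) = −14x⁴ ÷ 2x = −7x³. Subtract (−7x³)·D = −14x⁴ + 28x³. Remainder: 10x³ − 6x² − 46x + 36.
Step 2: lead(10x³ − 6x² − 46x + 36) ÷ lead(D) = 10x³ ÷ 2x = 5x². Subtract (5x²)·D = 10x³ − 20x². Remainder: 14x² − 46x + 36.
Step 3: lead(14x² − 46x + 36) ÷ lead(D) = 14x² ÷ 2x = 7x. Subtract (7x)·D = 14x² − 28x. Remainder: −18x + 36.
Step 4: lead(−18x + 36) ÷ lead(D) = −18x ÷ 2x = −9. Subtract (−9)·D = −18x + 36. Remainder: 0.

R = [0]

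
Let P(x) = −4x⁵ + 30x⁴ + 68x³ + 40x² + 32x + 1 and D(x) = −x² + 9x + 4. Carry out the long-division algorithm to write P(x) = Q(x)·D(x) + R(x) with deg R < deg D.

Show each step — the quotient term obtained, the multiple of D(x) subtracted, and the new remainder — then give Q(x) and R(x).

Step 1: lead(−4x⁵ + 30x⁴ + 68x³ + 40x² + 32x + 1) ÷ lead(D) = −4x⁵ ÷ −x² = 4x³. Subtract (4x³)·D = −4x⁵ + 36x⁴ + 16x³. Remainder: −6x⁴ + 52x³ + 40x² + 32x + 1.
Step 2: lead(−6x⁴ + 52x³ + 40x² + 32x + 1) ÷ lead(D) = −6x⁴ ÷ −x² = 6x². Subtract (6x²)·D = −6x⁴ + 54x³ + 24x². Remainder: −2x³ + 16x² + 32x + 1.
Step 3: lead(−2x³ + 16x² + 32x + 1) ÷ lead(D) = −2x³ ÷ −x² = 2x. Subtract (2x)·D = −2x³ + 18x² + 8x. Remainder: −2x² + 24x + 1.
Step 4: lead(−2x² + 24x + 1) ÷ lead(D) = −2x² ÷ −x² = 2. Subtract (2)·D = −2x² + 18x + 8. Remainder: 6x − 7.

Q(x) = 4x³ + 6x² + 2x + 2; R(x) = 6x − 7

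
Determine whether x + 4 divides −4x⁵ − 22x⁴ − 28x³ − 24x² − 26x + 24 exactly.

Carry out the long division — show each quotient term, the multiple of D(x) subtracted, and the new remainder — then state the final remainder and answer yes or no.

R(x) = 0, so D(x) is a factor of P(x). yes

Step 1: lead(−4x⁵ − 22x⁴ − 28x³ − 24x² − 26x + 24) ÷ lead(D) = −4x⁵ ÷ x = −4x⁴. Subtract (−4x⁴)·D = −4x⁵ − 16x⁴. Remainder: −6x⁴ − 28x³ − 24x² − 26x + 24.
Step 2: lead(−6x⁴ − 28x³ − 24x² − 26x + 24) ÷ lead(D) = −6x⁴ ÷ x = −6x³. Subtract (−6x³)·D = −6x⁴ − 24x³. Remainder: −4x³ − 24x² − 26x + 24.
Step 3: lead(−4x³ − 24x² − 26x + 24) ÷ lead(D) = −4x³ ÷ x = −4x². Subtract (−4x²)·D = −4x³ − 16x². Remainder: −8x² − 26x + 24.
Step 4: lead(−8x² − 26x + 24) ÷ lead(D) = −8x² ÷ x = −8x. Subtract (−8x)·D = −8x² − 32x. Remainder: 6x + 24.
Step 5: lead(6x + 24) ÷ lead(D) = 6x ÷ x = 6. Subtract (6)·D = 6x + 24. Remainder: 0.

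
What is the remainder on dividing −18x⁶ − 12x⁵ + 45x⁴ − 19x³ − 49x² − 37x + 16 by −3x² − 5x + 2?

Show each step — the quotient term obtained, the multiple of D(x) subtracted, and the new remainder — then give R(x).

R(x) = −2

Step 1: lead(−18x⁶ − 12x⁵ + 45x⁴ − 19x³ − 49x² − 37x + 16) ÷ lead(D) = −18x⁶ ÷ −3x² = 6x⁴. Subtract (6x⁴)·D = −18x⁶ − 30x⁵ + 12x⁴. Remainder: 18x⁵ + 33x⁴ − 19x³ − 49x² − 37x + 16.
Step 2: lead(18x⁵ + 33x⁴ − 19x³ − 49x² − 37x + 16) ÷ lead(D) = 18x⁵ ÷ −3x² = −6x³. Subtract (−6x³)·D = 18x⁵ + 30x⁴ − 12x³. Remainder: 3x⁴ − 7x³ − 49x² − 37x + 16.
Step 3: lead(3x⁴ − 7x³ − 49x² − 37x + 16) ÷ lead(D) = 3x⁴ ÷ −3x² = −x². Subtract (−x²)·D = 3x⁴ + 5x³ − 2x². Remainder: −12x³ − 47x² − 37x + 16.
Step 4: lead(−12x³ − 47x² − 37x + 16) ÷ lead(D) = −12x³ ÷ −3x² = 4x. Subtract (4x)·D = −12x³ − 20x² + 8x. Remainder: −27x² − 45x + 16.
Step 5: lead(−27x² − 45x + 16) ÷ lead(D) = −27x² ÷ −3x² = 9. Subtract (9)·D = −27x² − 45x + 18. Remainder: −2.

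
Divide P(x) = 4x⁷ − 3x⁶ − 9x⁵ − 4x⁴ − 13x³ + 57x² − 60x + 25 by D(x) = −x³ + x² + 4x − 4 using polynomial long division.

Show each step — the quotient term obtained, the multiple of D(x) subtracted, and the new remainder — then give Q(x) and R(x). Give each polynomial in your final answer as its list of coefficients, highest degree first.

Q = [-4, -1, -8, 8, -7]; R = [-3]

Step 1: lead(4x⁷ − 3x⁶ − 9x⁵ − 4x⁴ − 13x³ + 57x² − 60x + 25) ÷ lead(D) = 4x⁷ ÷ −x³ = −4x⁴. Subtract (−4x⁴)·D = 4x⁷ − 4x⁶ − 16x⁵ + 16x⁴. Remainder: x⁶ + 7x⁵ − 20x⁴ − 13x³ + 57x² − 60x + 25.
Step 2: lead(x⁶ + 7x⁵ − 20x⁴ − 13x³ + 57x² − 60x + 25) ÷ lead(D) = x⁶ ÷ −x³ = −x³. Subtract (−x³)·D = x⁶ − x⁵ − 4x⁴ + 4x³. Remainder: 8x⁵ − 16x⁴ − 17x³ + 57x² − 60x + 25.
Step 3: lead(8x⁵ − 16x⁴ − 17x³ + 57x² − 60x + 25) ÷ lead(D) = 8x⁵ ÷ −x³ = −8x². Subtract (−8x²)·D = 8x⁵ − 8x⁴ − 32x³ + 32x². Remainder: −8x⁴ + 15x³ + 25x² − 60x + 25.
Step 4: lead(−8x⁴ + 15x³ + 25x² − 60x + 25) ÷ lead(D) = −8x⁴ ÷ −x³ = 8x. Subtract (8x)·D = −8x⁴ + 8x³ + 32x² − 32x. Remainder: 7x³ − 7x² − 28x + 25.
Step 5: lead(7x³ − 7x² − 28x + 25) ÷ lead(D) = 7x³ ÷ −x³ = −7. Subtract (−7)·D = 7x³ − 7x² − 28x + 28. Remainder: −3.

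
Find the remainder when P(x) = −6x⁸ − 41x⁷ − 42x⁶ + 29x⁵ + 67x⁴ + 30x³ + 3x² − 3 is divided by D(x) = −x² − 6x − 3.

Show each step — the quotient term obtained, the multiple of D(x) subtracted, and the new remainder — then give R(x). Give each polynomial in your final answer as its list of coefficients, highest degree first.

R = [-3]

Step 1: lead(−6x⁸ − 41x⁷ − 42x⁶ + 29x⁵ + 67x⁴ + 30x³ + 3x² − 3) ÷ lead(D) = −6x⁸ ÷ −x² = 6x⁶. Subtract (6x⁶)·D = −6x⁸ − 36x⁷ − 18x⁶. Remainder: −5x⁷ − 24x⁶ + 29x⁵ + 67x⁴ + 30x³ + 3x² − 3.
Step 2: lead(−5x⁷ − 24x⁶ + 29x⁵ + 67x⁴ + 30x³ + 3x² − 3) ÷ lead(D) = −5x⁷ ÷ −x² = 5x⁵. Subtract (5x⁵)·D = −5x⁷ − 30x⁶ − 15x⁵. Remainder: 6x⁶ + 44x⁵ + 67x⁴ + 30x³ + 3x² − 3.
Step 3: lead(6x⁶ + 44x⁵ + 67x⁴ + 30x³ + 3x² − 3) ÷ lead(D) = 6x⁶ ÷ −x² = −6x⁴. Subtract (−6x⁴)·D = 6x⁶ + 36x⁵ + 18x⁴. Remainder: 8x⁵ + 49x⁴ + 30x³ + 3x² − 3.
Step 4: lead(8x⁵ + 49x⁴ + 30x³ + 3x² − 3) ÷ lead(D) = 8x⁵ ÷ −x² = −8x³. Subtract (−8x³)·D = 8x⁵ + 48x⁴ + 24x³. Remainder: x⁴ + 6x³ + 3x² − 3.
Step 5: lead(x⁴ + 6x³ + 3x² − 3) ÷ lead(D) = x⁴ ÷ −x² = −x². Subtract (−x²)·D = x⁴ + 6x³ + 3x². Remainder: −3.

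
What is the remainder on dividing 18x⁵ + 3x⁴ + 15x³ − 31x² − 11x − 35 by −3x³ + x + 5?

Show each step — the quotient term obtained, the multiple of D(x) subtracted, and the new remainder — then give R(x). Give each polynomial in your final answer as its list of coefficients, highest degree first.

R = [1, 0]

Step 1: lead(18x⁵ + 3x⁴ + 15x³ − 31x² − 11x − 35) ÷ lead(D) = 18x⁵ ÷ −3x³ = −6x². Subtract (−6x²)·D = 18x⁵ − 6x³ − 30x². Remainder: 3x⁴ + 21x³ − x² − 11x − 35.
Step 2: lead(3x⁴ + 21x³ − x² − 11x − 35) ÷ lead(D) = 3x⁴ ÷ −3x³ = −x. Subtract (−x)·D = 3x⁴ − x² − 5x. Remainder: 21x³ − 6x − 35.
Step 3: lead(21x³ − 6x − 35) ÷ lead(D) = 21x³ ÷ −3x³ = −7. Subtract (−7)·D = 21x³ − 7x − 35. Remainder: x.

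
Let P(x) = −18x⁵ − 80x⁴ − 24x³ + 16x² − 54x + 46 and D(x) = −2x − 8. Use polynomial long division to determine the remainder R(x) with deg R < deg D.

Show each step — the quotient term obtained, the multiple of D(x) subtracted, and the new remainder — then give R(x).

Step 1: lead(−18x⁵ − 80x⁴ − 24x³ + 16x² − 54x + 46) ÷ lead(D) = −18x⁵ ÷ −2x = 9x⁴. Subtract (9x⁴)·D = −18x⁵ − 72x⁴. Remainder: −8x⁴ − 24x³ + 16x² − 54x + 46.
Step 2: lead(−8x⁴ − 24x³ + 16x² − 54x + 46) ÷ lead(D) = −8x⁴ ÷ −2x = 4x³. Subtract (4x³)·D = −8x⁴ − 32x³. Remainder: 8x³ + 16x² − 54x + 46.
Step 3: lead(8x³ + 16x² − 54x + 46) ÷ lead(D) = 8x³ ÷ −2x = −4x². Subtract (−4x²)·D = 8x³ + 32x². Remainder: −16x² − 54x + 46.
Step 4: lead(−16x² − 54x + 46) ÷ lead(D) = −16x² ÷ −2x = 8x. Subtract (8x)·D = −16x² − 64x. Remainder: 10x + 46.
Step 5: lead(10x + 46) ÷ lead(D) = 10x ÷ −2x = −5. Subtract (−5)·D = 10x + 40. Remainder: 6.

R(x) = 6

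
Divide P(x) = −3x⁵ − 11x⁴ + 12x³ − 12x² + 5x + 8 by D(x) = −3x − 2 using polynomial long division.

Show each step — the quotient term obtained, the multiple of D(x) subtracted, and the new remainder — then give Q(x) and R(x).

Step 1: lead(−3x⁵ − 11x⁴ + 12x³ − 12x² + 5x + 8) ÷ lead(D) = −3x⁵ ÷ −3x = x⁴. Subtract (x⁴)·D = −3x⁵ − 2x⁴. Remainder: −9x⁴ + 12x³ − 12x² + 5x + 8.
Step 2: lead(−9x⁴ + 12x³ − 12x² + 5x + 8) ÷ lead(D) = −9x⁴ ÷ −3x = 3x³. Subtract (3x³)·D = −9x⁴ − 6x³. Remainder: 18x³ − 12x² + 5x + 8.
Step 3: lead(18x³ − 12x² + 5x + 8) ÷ lead(D) = 18x³ ÷ −3x = −6x². Subtract (−6x²)·D = 18x³ + 12x². Remainder: −24x² + 5x + 8.
Step 4: lead(−24x² + 5x + 8) ÷ lead(D) = −24x² ÷ −3x = 8x. Subtract (8x)·D = −24x² − 16x. Remainder: 21x + 8.
Step 5: lead(21x + 8) ÷ lead(D) = 21x ÷ −3x = −7. Subtract (−7)·D = 21x + 14. Remainder: −6.

Q(x) = x⁴ + 3x³ − 6x² + 8x − 7; R(x) = −6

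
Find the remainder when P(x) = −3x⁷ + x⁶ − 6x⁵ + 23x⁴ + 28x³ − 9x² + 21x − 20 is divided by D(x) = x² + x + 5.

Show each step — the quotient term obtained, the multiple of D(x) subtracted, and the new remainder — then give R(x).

Step 1: lead(−3x⁷ + x⁶ − 6x⁵ + 23x⁴ + 28x³ − 9x² + 21x − 20) ÷ lead(D) = −3x⁷ ÷ x² = −3x⁵. Subtract (−3x⁵)·D = −3x⁷ − 3x⁶ − 15x⁵. Remainder: 4x⁶ + 9x⁵ + 23x⁴ + 28x³ − 9x² + 21x − 20.
Step 2: lead(4x⁶ + 9x⁵ + 23x⁴ + 28x³ − 9x² + 21x − 20) ÷ lead(D) = 4x⁶ ÷ x² = 4x⁴. Subtract (4x⁴)·D = 4x⁶ + 4x⁵ + 20x⁴. Remainder: 5x⁵ + 3x⁴ + 28x³ − 9x² + 21x − 20.
Step 3: lead(5x⁵ + 3x⁴ + 28x³ − 9x² + 21x − 20) ÷ lead(D) = 5x⁵ ÷ x² = 5x³. Subtract (5x³)·D = 5x⁵ + 5x⁴ + 25x³. Remainder: −2x⁴ + 3x³ − 9x² + 21x − 20.
Step 4: lead(−2x⁴ + 3x³ − 9x² + 21x − 20) ÷ lead(D) = −2x⁴ ÷ x² = −2x². Subtract (−2x²)·D = −2x⁴ − 2x³ − 10x². Remainder: 5x³ + x² + 21x − 20.
Step 5: lead(5x³ + x² + 21x − 20) ÷ lead(D) = 5x³ ÷ x² = 5x. Subtract (5x)·D = 5x³ + 5x² + 25x. Remainder: −4x² − 4x − 20.
Step 6: lead(−4x² − 4x − 20) ÷ lead(D) = −4x² ÷ x² = −4. Subtract (−4)·D = −4x² − 4x − 20. Remainder: 0.

R(x) = 0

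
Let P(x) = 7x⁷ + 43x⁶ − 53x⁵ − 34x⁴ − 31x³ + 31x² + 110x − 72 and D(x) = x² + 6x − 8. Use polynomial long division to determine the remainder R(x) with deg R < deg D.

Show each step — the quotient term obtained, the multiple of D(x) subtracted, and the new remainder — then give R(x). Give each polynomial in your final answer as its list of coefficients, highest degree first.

R = [0]

Step 1: lead(7x⁷ + 43x⁶ − 53x⁵ − 34x⁴ − 31x³ + 31x² + 110x − 72) ÷ lead(D) = 7x⁷ ÷ x² = 7x⁵. Subtract (7x⁵)·D = 7x⁷ + 42x⁶ − 56x⁵. Remainder: x⁶ + 3x⁵ − 34x⁴ − 31x³ + 31x² + 110x − 72.
Step 2: lead(x⁶ + 3x⁵ − 34x⁴ − 31x³ + 31x² + 110x − 72) ÷ lead(D) = x⁶ ÷ x² = x⁴. Subtract (x⁴)·D = x⁶ + 6x⁵ − 8x⁴. Remainder: −3x⁵ − 26x⁴ − 31x³ + 31x² + 110x − 72.
Step 3: lead(−3x⁵ − 26x⁴ − 31x³ + 31x² + 110x − 72) ÷ lead(D) = −3x⁵ ÷ x² = −3x³. Subtract (−3x³)·D = −3x⁵ − 18x⁴ + 24x³. Remainder: −8x⁴ − 55x³ + 31x² + 110x − 72.
Step 4: lead(−8x⁴ − 55x³ + 31x² + 110x − 72) ÷ lead(D) = −8x⁴ ÷ x² = −8x². Subtract (−8x²)·D = −8x⁴ − 48x³ + 64x². Remainder: −7x³ − 33x² + 110x − 72.
Step 5: lead(−7x³ − 33x² + 110x − 72) ÷ lead(D) = −7x³ ÷ x² = −7x. Subtract (−7x)·D = −7x³ − 42x² + 56x. Remainder: 9x² + 54x − 72.
Step 6: lead(9x² + 54x − 72) ÷ lead(D) = 9x² ÷ x² = 9. Subtract (9)·D = 9x² + 54x − 72. Remainder: 0.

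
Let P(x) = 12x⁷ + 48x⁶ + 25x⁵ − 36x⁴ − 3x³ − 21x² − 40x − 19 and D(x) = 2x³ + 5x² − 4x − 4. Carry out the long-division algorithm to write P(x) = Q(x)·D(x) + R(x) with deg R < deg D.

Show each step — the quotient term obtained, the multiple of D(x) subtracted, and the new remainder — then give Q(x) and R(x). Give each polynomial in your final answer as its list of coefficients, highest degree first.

Q = [6, 9, 2, 7, 3]; R = [-7]

Step 1: lead(12x⁷ + 48x⁶ + 25x⁵ − 36x⁴ − 3x³ − 21x² − 40x − 19) ÷ lead(D) = 12x⁷ ÷ 2x³ = 6x⁴. Subtract (6x⁴)·D = 12x⁷ + 30x⁶ − 24x⁵ − 24x⁴. Remainder: 18x⁶ + 49x⁵ − 12x⁴ − 3x³ − 21x² − 40x − 19.
Step 2: lead(18x⁶ + 49x⁵ − 12x⁴ − 3x³ − 21x² − 40x − 19) ÷ lead(D) = 18x⁶ ÷ 2x³ = 9x³. Subtract (9x³)·D = 18x⁶ + 45x⁵ − 36x⁴ − 36x³. Remainder: 4x⁵ + 24x⁴ + 33x³ − 21x² − 40x − 19.
Step 3: lead(4x⁵ + 24x⁴ + 33x³ − 21x² − 40x − 19) ÷ lead(D) = 4x⁵ ÷ 2x³ = 2x². Subtract (2x²)·D = 4x⁵ + 10x⁴ − 8x³ − 8x². Remainder: 14x⁴ + 41x³ − 13x² − 40x − 19.
Step 4: lead(14x⁴ + 41x³ − 13x² − 40x − 19) ÷ lead(D) = 14x⁴ ÷ 2x³ = 7x. Subtract (7x)·D = 14x⁴ + 35x³ − 28x² − 28x. Remainder: 6x³ + 15x² − 12x − 19.
Step 5: lead(6x³ + 15x² − 12x − 19) ÷ lead(D) = 6x³ ÷ 2x³ = 3. Subtract (3)·D = 6x³ + 15x² − 12x − 12. Remainder: −7.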